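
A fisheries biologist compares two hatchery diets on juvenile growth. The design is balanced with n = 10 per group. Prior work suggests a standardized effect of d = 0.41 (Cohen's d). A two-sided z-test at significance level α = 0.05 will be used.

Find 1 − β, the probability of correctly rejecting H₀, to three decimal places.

Noncentrality parameter: δ = d·√(n/2) = 0.41 × √(10/2) = 0.9168
Critical value for a two-sided test at α = 0.05: z_{α/2} = 1.960.
Power = Φ(δ − 1.960) + Φ(−δ − 1.960) = Φ(-1.043) + Φ(-2.877) = 0.1484 + 0.0020 = 0.1504.

Power ≈ 0.150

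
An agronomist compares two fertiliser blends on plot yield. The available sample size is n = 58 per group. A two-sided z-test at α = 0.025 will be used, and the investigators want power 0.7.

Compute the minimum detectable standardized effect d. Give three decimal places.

d ≈ 0.514

Required noncentrality: δ = z_{0.0125} + z_{0.30} = 2.241 + 0.524 = 2.766.
(Lower-tail contribution to power is negligible for δ > 0.)
δ = d·√(n/2) ⇒ d = δ/√(n/2) = 2.766/√(58/2) = 0.5136.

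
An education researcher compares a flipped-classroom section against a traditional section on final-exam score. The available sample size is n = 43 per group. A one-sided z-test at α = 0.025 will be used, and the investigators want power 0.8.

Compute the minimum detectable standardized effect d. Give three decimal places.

Required noncentrality: δ = z_{0.025} + z_{0.20} = 1.960 + 0.842 = 2.802.
δ = d·√(n/2) ⇒ d = δ/√(n/2) = 2.802/√(43/2) = 0.6042.

d ≈ 0.604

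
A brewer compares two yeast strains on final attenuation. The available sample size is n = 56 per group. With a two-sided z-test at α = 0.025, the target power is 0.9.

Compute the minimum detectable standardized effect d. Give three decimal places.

d ≈ 0.666

Required noncentrality: δ = z_{0.0125} + z_{0.10} = 2.241 + 1.282 = 3.523.
(Lower-tail contribution to power is negligible for δ > 0.)
δ = d·√(n/2) ⇒ d = δ/√(n/2) = 3.523/√(56/2) = 0.6658.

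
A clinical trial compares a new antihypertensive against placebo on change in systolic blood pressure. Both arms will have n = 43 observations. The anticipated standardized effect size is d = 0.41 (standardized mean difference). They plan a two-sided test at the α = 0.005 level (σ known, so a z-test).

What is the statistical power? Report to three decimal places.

Noncentrality parameter: δ = d·√(n/2) = 0.41 × √(43/2) = 1.9011
Critical value for a two-sided test at α = 0.005: z_{α/2} = 2.807.
Power = Φ(δ − 2.807) + Φ(−δ − 2.807) = Φ(-0.906) + Φ(-4.708) = 0.1825 + 0.0000 = 0.1825.

Power ≈ 0.182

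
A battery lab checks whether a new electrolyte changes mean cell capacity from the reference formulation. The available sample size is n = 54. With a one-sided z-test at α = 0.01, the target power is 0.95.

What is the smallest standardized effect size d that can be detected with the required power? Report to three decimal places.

Required noncentrality: δ = z_{0.01} + z_{0.05} = 2.326 + 1.645 = 3.971.
δ = d·√n ⇒ d = δ/√n = 3.971/√54 = 0.5404.

d ≈ 0.540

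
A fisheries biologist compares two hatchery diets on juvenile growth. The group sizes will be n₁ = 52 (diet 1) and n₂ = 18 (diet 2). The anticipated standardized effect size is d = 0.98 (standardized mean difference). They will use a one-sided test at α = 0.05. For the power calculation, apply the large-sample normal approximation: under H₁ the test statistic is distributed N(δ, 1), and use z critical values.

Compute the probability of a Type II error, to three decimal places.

Noncentrality parameter: δ = d / √(1/n₁ + 1/n₂) = 0.98 / √(1/52 + 1/18) = 3.5836
One-sided α = 0.05 → critical value z_{0.05} = 1.645.
Power = P(Z > 1.645 − δ) = Φ(1.939) = 0.9737.
Type II error: β = 1 − power = 1 − 0.9737 = 0.0263.

β ≈ 0.026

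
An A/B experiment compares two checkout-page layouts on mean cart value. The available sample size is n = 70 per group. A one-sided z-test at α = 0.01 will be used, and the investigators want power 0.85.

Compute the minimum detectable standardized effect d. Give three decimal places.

Need Φ(δ − 2.326) = 0.85, so δ = 2.326 + 1.036 = 3.363.
δ = d·√(n/2) ⇒ d = δ/√(n/2) = 3.363/√(70/2) = 0.5684.

d ≈ 0.568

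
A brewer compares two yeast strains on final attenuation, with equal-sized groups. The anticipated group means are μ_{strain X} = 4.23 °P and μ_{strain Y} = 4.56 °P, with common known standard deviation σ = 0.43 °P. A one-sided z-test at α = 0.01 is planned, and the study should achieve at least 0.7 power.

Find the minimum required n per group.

Standardized effect: d = |μ_{strain X} − μ_{strain Y}| / σ = |4.23 − 4.56| / 0.43 = 0.7674
Set Φ(δ − 2.326) = 0.7; then δ − 2.326 = Φ⁻¹(0.7) = 0.524, giving δ = 2.851.
δ = d·√(n/2) ⇒ n = 2(δ/d)² = 2 × (2.851 / 0.7674)² = 27.60.
Round up to the next whole unit.

n = 28 per group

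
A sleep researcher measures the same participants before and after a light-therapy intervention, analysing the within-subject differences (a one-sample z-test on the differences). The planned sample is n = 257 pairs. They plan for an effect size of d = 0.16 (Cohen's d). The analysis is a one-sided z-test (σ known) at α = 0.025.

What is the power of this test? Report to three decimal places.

Noncentrality parameter: δ = d·√n = 0.16 × √257 = 2.5650
One-sided α = 0.025 → critical value z_{0.025} = 1.960.
Power = P(Z > 1.960 − δ) = Φ(0.605) = 0.7274.

Power ≈ 0.727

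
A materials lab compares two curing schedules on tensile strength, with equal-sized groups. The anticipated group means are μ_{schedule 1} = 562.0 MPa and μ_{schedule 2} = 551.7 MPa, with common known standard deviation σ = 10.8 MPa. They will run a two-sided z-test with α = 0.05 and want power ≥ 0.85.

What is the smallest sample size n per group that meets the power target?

Standardized effect: d = |μ_{schedule 1} − μ_{schedule 2}| / σ = |562.0 − 551.7| / 10.8 = 0.9537
Set Φ(δ − 1.960) = 0.85; then δ − 1.960 = Φ⁻¹(0.85) = 1.036, giving δ = 2.996.
(Ignoring the negligible lower-tail rejection probability gives the usual closed-form inversion.)
δ = d·√(n/2) ⇒ n = 2(δ/d)² = 2 × (2.996 / 0.9537)² = 19.74.
Round up to the next whole unit.

n = 20 per group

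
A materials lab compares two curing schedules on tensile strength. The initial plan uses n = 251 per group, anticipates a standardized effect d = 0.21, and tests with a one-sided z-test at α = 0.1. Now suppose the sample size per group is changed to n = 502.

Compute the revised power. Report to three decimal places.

Power ≈ 0.980

With n = 502 per group: δ = d·√(n/2) = 0.21 × √(502/2) = 3.3270. Critical value z_{0.1} = 1.282.
Revised power = P(Z > 1.282 − δ) = Φ(2.045) = 0.9796.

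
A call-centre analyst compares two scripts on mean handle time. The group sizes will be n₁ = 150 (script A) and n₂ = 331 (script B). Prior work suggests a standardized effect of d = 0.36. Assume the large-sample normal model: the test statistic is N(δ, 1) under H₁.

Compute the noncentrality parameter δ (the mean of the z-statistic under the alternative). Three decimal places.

δ = d / √(1/n₁ + 1/n₂) = 0.36 / √(1/150 + 1/331) = 3.6575

δ ≈ 3.658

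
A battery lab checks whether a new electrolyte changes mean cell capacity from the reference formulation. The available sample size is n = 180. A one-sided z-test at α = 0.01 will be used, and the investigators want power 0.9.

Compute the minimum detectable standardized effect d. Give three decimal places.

Need Φ(δ − 2.326) = 0.9, so δ = 2.326 + 1.282 = 3.608.
δ = d·√n ⇒ d = δ/√n = 3.608/√180 = 0.2689.

d ≈ 0.269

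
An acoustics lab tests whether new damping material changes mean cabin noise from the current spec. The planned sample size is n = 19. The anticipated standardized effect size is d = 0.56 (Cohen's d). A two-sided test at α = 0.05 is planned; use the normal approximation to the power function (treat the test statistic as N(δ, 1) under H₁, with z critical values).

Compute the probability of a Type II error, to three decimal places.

β ≈ 0.315

Noncentrality parameter: δ = d·√n = 0.56 × √19 = 2.4410
Two-sided α = 0.05 → critical value z_{0.025} = 1.960.
Power = Φ(δ − 1.960) + Φ(−δ − 1.960) = Φ(0.481) + Φ(-4.401) = 0.6847 + 0.0000 = 0.6848.
Type II error: β = 1 − power = 1 − 0.6848 = 0.3152.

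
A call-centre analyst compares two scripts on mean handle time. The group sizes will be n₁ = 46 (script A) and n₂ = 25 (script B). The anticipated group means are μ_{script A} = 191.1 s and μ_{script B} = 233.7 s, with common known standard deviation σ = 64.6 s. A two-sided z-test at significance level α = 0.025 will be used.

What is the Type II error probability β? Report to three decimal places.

β ≈ 0.340

Standardized effect: d = |μ_{script A} − μ_{script B}| / σ = |191.1 − 233.7| / 64.6 = 0.6594
Noncentrality parameter: δ = d / √(1/n₁ + 1/n₂) = 0.6594 / √(1/46 + 1/25) = 2.6540
Two-sided α = 0.025 → critical value z_{0.0125} = 2.241.
Power = Φ(δ − 2.241) + Φ(−δ − 2.241) = Φ(0.413) + Φ(-4.895) = 0.6600 + 0.0000 = 0.6600.
Type II error: β = 1 − power = 1 − 0.6600 = 0.3400.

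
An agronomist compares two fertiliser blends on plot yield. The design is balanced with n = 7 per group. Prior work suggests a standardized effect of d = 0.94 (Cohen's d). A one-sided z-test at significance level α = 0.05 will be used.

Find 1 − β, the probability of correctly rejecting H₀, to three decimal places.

Noncentrality parameter: δ = d·√(n/2) = 0.94 × √(7/2) = 1.7586
One-sided α = 0.05 → critical value z_{0.05} = 1.645.
Power = P(Z > 1.645 − δ) = Φ(0.114) = 0.5453.

Power ≈ 0.545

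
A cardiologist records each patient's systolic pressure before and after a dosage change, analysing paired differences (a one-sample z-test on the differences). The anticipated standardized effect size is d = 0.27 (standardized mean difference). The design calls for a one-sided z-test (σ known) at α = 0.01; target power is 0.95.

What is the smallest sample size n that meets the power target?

For power 0.95 need Φ(δ − z_{0.01}) = 0.95, so δ = z_{0.01} + z_{0.05} = 2.326 + 1.645 = 3.971.
δ = d·√n ⇒ n = (δ/d)² = (3.971 / 0.27)² = 216.33.
Round up to the next whole unit.

n = 217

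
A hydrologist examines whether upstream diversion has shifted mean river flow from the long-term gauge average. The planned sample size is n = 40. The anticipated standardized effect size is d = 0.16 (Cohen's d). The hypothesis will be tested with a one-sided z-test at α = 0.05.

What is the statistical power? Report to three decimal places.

Power ≈ 0.263

Noncentrality parameter: δ = d·√n = 0.16 × √40 = 1.0119
Critical value for a one-sided test at α = 0.05: z_α = 1.645.
Power = Φ(δ − 1.645) = Φ(-0.633) = 0.2634.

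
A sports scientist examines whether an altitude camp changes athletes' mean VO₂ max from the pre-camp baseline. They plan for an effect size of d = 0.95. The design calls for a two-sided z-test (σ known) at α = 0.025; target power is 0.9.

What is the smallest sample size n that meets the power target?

For power 0.9 need Φ(δ − z_{0.0125}) = 0.9, so δ = z_{0.0125} + z_{0.10} = 2.241 + 1.282 = 3.523.
(For δ > 0 the lower-tail rejection region contributes negligibly to power, so the one-term inversion is standard.)
δ = d·√n ⇒ n = (δ/d)² = (3.523 / 0.95)² = 13.75.
Rounding up, n = 14.

n = 14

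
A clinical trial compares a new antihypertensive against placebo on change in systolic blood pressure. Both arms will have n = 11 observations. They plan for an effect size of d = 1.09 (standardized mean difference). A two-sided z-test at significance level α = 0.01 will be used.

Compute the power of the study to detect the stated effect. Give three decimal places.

Noncentrality parameter: δ = d·√(n/2) = 1.09 × √(11/2) = 2.5563
Two-sided α = 0.01 → critical value z_{0.005} = 2.576.
Power = Φ(δ − 2.576) + Φ(−δ − 2.576) = Φ(-0.020) + Φ(-5.132) = 0.4922 + 0.0000 = 0.4922.

Power ≈ 0.492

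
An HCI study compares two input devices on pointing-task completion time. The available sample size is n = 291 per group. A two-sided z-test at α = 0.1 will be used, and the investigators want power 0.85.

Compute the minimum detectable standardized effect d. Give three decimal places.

d ≈ 0.222

Required noncentrality: δ = z_{0.05} + z_{0.15} = 1.645 + 1.036 = 2.681.
(The second rejection-region term Φ(−δ − z_{α/2}) is negligible and dropped.)
δ = d·√(n/2) ⇒ d = δ/√(n/2) = 2.681/√(291/2) = 0.2223.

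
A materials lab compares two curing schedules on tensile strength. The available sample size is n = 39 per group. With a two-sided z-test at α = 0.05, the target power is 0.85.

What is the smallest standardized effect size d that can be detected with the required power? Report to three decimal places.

Required noncentrality: δ = z_{0.025} + z_{0.15} = 1.960 + 1.036 = 2.996.
(The second rejection-region term Φ(−δ − z_{α/2}) is negligible and dropped.)
δ = d·√(n/2) ⇒ d = δ/√(n/2) = 2.996/√(39/2) = 0.6786.

d ≈ 0.679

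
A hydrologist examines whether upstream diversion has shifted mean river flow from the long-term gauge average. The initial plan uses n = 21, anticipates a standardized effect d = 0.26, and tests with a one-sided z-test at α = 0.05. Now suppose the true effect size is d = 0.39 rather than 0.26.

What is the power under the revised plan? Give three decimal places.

Power ≈ 0.557

With d = 0.39: δ = d·√n = 0.39 × √21 = 1.7872. Critical value z_{0.05} = 1.645.
Revised power = P(Z > 1.645 − δ) = Φ(0.142) = 0.5566.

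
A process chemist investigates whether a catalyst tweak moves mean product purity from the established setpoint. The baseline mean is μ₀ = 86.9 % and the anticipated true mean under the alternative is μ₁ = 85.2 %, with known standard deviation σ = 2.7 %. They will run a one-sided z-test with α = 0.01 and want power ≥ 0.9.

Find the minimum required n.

Standardized effect: d = |μ₁ − μ₀| / σ = |85.2 − 86.9| / 2.7 = 0.6296
For power 0.9 need Φ(δ − z_{0.01}) = 0.9, so δ = z_{0.01} + z_{0.10} = 2.326 + 1.282 = 3.608.
δ = d·√n ⇒ n = (δ/d)² = (3.608 / 0.6296)² = 32.84.
Rounding up, n = 33.

n = 33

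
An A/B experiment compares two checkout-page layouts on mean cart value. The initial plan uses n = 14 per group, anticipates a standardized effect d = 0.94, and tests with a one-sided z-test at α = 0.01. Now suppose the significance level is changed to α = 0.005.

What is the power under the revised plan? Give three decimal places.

Power ≈ 0.465

δ = d·√(n/2) = 0.94 × √(14/2) = 2.4870 (unchanged). New critical value: z_{0.005} = 2.576.
Revised power = Φ(δ − 2.576) = Φ(-0.089) = 0.4646.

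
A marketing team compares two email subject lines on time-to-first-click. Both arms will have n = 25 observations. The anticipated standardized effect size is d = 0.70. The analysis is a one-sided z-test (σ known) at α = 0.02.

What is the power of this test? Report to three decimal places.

Noncentrality parameter: δ = d·√(n/2) = 0.70 × √(25/2) = 2.4749
One-sided α = 0.02 → critical value z_{0.02} = 2.054.
Power = P(Z > 2.054 − δ) = Φ(0.421) = 0.6632.

Power ≈ 0.663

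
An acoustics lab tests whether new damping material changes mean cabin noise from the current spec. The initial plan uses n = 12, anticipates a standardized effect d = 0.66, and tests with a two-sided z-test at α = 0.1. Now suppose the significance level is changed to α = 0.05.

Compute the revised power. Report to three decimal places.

δ = d·√n = 0.66 × √12 = 2.2863 (unchanged). New critical value: z_{0.025} = 1.960.
Revised power = Φ(δ − 1.960) + Φ(−δ − 1.960) = Φ(0.326) + Φ(-4.246) = 0.6279 + 0.0000 = 0.6279.

Power ≈ 0.628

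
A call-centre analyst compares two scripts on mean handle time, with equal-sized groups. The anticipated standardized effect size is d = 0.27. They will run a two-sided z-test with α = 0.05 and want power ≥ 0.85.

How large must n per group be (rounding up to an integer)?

n = 247 per group

Set Φ(δ − 1.960) = 0.85; then δ − 1.960 = Φ⁻¹(0.85) = 1.036, giving δ = 2.996.
(Ignoring the negligible lower-tail rejection probability gives the usual closed-form inversion.)
δ = d·√(n/2) ⇒ n = 2(δ/d)² = 2 × (2.996 / 0.27)² = 246.32.
Rounding up, n = 247 per group.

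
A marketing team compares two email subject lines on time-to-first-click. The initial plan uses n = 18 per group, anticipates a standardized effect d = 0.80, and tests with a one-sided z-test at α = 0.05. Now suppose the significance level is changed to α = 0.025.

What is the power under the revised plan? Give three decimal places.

Power ≈ 0.670

δ = d·√(n/2) = 0.80 × √(18/2) = 2.4000 (unchanged). New critical value: z_{0.025} = 1.960.
Revised power = Φ(δ − 1.960) = Φ(0.440) = 0.6700.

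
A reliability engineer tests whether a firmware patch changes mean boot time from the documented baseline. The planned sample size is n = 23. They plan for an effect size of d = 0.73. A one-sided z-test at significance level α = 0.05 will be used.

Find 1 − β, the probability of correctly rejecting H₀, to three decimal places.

Power ≈ 0.968

Noncentrality parameter: δ = d·√n = 0.73 × √23 = 3.5010
Critical value for a one-sided test at α = 0.05: z_α = 1.645.
Power = Φ(δ − 1.645) = Φ(1.856) = 0.9683.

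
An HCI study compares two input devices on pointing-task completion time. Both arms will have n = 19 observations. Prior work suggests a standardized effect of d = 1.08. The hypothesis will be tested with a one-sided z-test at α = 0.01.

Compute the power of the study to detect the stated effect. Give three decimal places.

Power ≈ 0.842

Noncentrality parameter: δ = d·√(n/2) = 1.08 × √(19/2) = 3.3288
Critical value for a one-sided test at α = 0.01: z_α = 2.326.
Power = P(Z > 2.326 − δ) = Φ(1.002) = 0.8419.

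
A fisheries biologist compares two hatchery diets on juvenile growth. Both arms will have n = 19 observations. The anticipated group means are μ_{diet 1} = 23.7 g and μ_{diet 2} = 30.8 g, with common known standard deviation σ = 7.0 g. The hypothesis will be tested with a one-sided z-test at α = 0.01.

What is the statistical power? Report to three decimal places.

Standardized effect: d = |μ_{diet 1} − μ_{diet 2}| / σ = |23.7 − 30.8| / 7.0 = 1.0143
Noncentrality parameter: δ = d·√(n/2) = 1.0143 × √(19/2) = 3.1262
One-sided α = 0.01 → critical value z_{0.01} = 2.326.
Power = Φ(δ − 2.326) = Φ(0.800) = 0.7881.

Power ≈ 0.788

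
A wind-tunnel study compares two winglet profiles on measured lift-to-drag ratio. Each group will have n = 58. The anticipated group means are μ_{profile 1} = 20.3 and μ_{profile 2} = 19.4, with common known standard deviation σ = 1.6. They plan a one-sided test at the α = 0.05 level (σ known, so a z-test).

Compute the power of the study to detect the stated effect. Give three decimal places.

Power ≈ 0.917

Standardized effect: d = |μ_{profile 1} − μ_{profile 2}| / σ = |20.3 − 19.4| / 1.6 = 0.5625
Noncentrality parameter: λ = d·√(n/2) = 0.5625 × √(58/2) = 3.0292
Critical value for a one-sided test at α = 0.05: z_α = 1.645.
Power = Φ(λ − 1.645) = Φ(1.384) = 0.9169.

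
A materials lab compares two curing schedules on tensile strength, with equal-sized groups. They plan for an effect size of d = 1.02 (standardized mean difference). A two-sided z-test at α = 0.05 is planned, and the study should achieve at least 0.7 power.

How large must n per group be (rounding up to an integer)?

n = 12 per group

For power 0.7 need Φ(δ − z_{0.025}) = 0.7, so δ = z_{0.025} + z_{0.30} = 1.960 + 0.524 = 2.484.
(Ignoring the negligible lower-tail rejection probability gives the usual closed-form inversion.)
δ = d·√(n/2) ⇒ n = 2(δ/d)² = 2 × (2.484 / 1.02)² = 11.86.
Rounding up, n = 12 per group.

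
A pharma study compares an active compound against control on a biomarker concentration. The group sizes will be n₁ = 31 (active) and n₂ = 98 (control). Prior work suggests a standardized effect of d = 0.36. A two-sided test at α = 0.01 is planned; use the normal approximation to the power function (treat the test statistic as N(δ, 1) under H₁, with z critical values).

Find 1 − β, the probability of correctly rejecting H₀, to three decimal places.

Power ≈ 0.204

Noncentrality parameter: δ = d / √(1/n₁ + 1/n₂) = 0.36 / √(1/31 + 1/98) = 1.7470
Critical value for a two-sided test at α = 0.01: z_{α/2} = 2.576.
Power = Φ(δ − 2.576) + Φ(−δ − 2.576) = Φ(-0.829) + Φ(-4.323) = 0.2036 + 0.0000 = 0.2036.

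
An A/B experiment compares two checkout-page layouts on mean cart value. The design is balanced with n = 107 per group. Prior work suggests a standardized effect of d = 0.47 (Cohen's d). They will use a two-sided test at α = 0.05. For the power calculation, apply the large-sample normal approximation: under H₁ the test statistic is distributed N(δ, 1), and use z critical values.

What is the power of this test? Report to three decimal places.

Noncentrality parameter: δ = d·√(n/2) = 0.47 × √(107/2) = 3.4378
Two-sided α = 0.05 → critical value z_{0.025} = 1.960.
Power = Φ(δ − 1.960) + Φ(−δ − 1.960) = Φ(1.478) + Φ(-5.398) = 0.9303 + 0.0000 = 0.9303.

Power ≈ 0.930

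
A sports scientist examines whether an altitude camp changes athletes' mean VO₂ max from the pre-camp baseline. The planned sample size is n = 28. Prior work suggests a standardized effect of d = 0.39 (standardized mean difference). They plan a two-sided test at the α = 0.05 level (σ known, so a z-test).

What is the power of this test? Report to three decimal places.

Noncentrality parameter: δ = d·√n = 0.39 × √28 = 2.0637
Critical value for a two-sided test at α = 0.05: z_{α/2} = 1.960.
Power = Φ(δ − 1.960) + Φ(−δ − 1.960) = Φ(0.104) + Φ(-4.024) = 0.5413 + 0.0000 = 0.5413.

Power ≈ 0.541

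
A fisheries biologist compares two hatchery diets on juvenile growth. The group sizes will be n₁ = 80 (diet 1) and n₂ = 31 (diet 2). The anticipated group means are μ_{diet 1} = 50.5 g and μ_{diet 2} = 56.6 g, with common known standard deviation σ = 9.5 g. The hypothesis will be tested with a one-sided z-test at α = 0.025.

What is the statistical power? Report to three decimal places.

Standardized effect: d = |μ_{diet 1} − μ_{diet 2}| / σ = |50.5 − 56.6| / 9.5 = 0.6421
Noncentrality parameter: δ = d / √(1/n₁ + 1/n₂) = 0.6421 / √(1/80 + 1/31) = 3.0351
One-sided α = 0.025 → critical value z_{0.025} = 1.960.
Power = P(Z > 1.960 − δ) = Φ(1.075) = 0.8588.

Power ≈ 0.859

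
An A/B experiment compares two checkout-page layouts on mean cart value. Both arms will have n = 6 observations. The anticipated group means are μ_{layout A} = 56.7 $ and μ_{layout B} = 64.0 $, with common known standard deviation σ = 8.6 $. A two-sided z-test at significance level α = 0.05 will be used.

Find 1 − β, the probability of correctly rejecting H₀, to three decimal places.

Standardized effect: d = |μ_{layout A} − μ_{layout B}| / σ = |56.7 − 64.0| / 8.6 = 0.8488
Noncentrality parameter: λ = d·√(n/2) = 0.8488 × √(6/2) = 1.4702
Critical value for a two-sided test at α = 0.05: z_{α/2} = 1.960.
Power = Φ(λ − 1.960) + Φ(−λ − 1.960) = Φ(-0.490) + Φ(-3.430) = 0.3122 + 0.0003 = 0.3125.

Power ≈ 0.312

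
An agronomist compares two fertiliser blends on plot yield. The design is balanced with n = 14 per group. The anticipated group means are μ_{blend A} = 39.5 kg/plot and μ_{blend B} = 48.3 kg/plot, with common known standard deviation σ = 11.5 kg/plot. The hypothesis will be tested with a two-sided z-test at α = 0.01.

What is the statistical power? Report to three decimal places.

Standardized effect: d = |μ_{blend A} − μ_{blend B}| / σ = |39.5 − 48.3| / 11.5 = 0.7652
Noncentrality parameter: δ = d·√(n/2) = 0.7652 × √(14/2) = 2.0246
Critical value for a two-sided test at α = 0.01: z_{α/2} = 2.576.
Power = Φ(δ − 2.576) + Φ(−δ − 2.576) = Φ(-0.551) + Φ(-4.600) = 0.2907 + 0.0000 = 0.2907.

Power ≈ 0.291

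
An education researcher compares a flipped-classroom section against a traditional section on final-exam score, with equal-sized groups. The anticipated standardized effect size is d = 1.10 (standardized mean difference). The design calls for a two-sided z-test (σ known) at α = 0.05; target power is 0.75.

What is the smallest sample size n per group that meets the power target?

For power 0.75 need Φ(δ − z_{0.025}) = 0.75, so δ = z_{0.025} + z_{0.25} = 1.960 + 0.674 = 2.634.
(The Φ(−δ − z_{α/2}) term is vanishingly small for δ > 0 and is dropped in the standard sample-size formula.)
δ = d·√(n/2) ⇒ n = 2(δ/d)² = 2 × (2.634 / 1.10)² = 11.47.
Rounding up, n = 12 per group.

n = 12 per group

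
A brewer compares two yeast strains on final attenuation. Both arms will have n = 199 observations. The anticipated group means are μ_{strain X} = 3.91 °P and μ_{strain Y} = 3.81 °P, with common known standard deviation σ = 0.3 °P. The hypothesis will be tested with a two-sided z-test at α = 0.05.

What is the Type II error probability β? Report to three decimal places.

β ≈ 0.086

Standardized effect: d = |μ_{strain X} − μ_{strain Y}| / σ = |3.91 − 3.81| / 0.3 = 0.3333
Noncentrality parameter: δ = d·√(n/2) = 0.3333 × √(199/2) = 3.3250
Critical value for a two-sided test at α = 0.05: z_{α/2} = 1.960.
Power = Φ(δ − 1.960) + Φ(−δ − 1.960) = Φ(1.365) + Φ(-5.285) = 0.9139 + 0.0000 = 0.9139.
Type II error: β = 1 − power = 1 − 0.9139 = 0.0861.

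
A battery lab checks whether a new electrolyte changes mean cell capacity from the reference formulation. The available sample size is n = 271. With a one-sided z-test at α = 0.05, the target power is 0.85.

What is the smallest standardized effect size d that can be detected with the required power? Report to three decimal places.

Need Φ(δ − 1.645) = 0.85, so δ = 1.645 + 1.036 = 2.681.
δ = d·√n ⇒ d = δ/√n = 2.681/√271 = 0.1629.

d ≈ 0.163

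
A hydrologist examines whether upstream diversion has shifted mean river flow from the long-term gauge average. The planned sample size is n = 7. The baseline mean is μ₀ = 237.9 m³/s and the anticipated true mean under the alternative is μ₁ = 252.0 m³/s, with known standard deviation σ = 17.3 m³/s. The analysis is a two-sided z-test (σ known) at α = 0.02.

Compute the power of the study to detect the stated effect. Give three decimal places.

Power ≈ 0.433

Standardized effect: d = |μ₁ − μ₀| / σ = |252.0 − 237.9| / 17.3 = 0.8150
Noncentrality parameter: δ = d·√n = 0.8150 × √7 = 2.1564
Two-sided α = 0.02 → critical value z_{0.01} = 2.326.
Power = Φ(δ − 2.326) + Φ(−δ − 2.326) = Φ(-0.170) + Φ(-4.483) = 0.4325 + 0.0000 = 0.4325.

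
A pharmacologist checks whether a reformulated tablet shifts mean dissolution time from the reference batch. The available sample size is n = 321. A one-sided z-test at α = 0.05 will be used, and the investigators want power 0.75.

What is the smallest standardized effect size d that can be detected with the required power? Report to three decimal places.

Need Φ(δ − 1.645) = 0.75, so δ = 1.645 + 0.674 = 2.319.
δ = d·√n ⇒ d = δ/√n = 2.319/√321 = 0.1295.

d ≈ 0.129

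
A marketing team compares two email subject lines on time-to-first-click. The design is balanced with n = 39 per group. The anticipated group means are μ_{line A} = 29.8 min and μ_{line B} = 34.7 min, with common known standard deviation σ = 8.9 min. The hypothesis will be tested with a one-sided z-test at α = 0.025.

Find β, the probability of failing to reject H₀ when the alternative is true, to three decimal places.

Standardized effect: d = |μ_{line A} − μ_{line B}| / σ = |29.8 − 34.7| / 8.9 = 0.5506
Noncentrality parameter: δ = d·√(n/2) = 0.5506 × √(39/2) = 2.4312
One-sided α = 0.025 → critical value z_{0.025} = 1.960.
Power = Φ(δ − 1.960) = Φ(0.471) = 0.6813.
Type II error: β = 1 − power = 1 − 0.6813 = 0.3187.

β ≈ 0.319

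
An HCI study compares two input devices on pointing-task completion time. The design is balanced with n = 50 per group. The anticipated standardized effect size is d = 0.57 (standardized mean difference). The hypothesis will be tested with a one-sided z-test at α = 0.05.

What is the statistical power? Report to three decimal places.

Power ≈ 0.886

Noncentrality parameter: δ = d·√(n/2) = 0.57 × √(50/2) = 2.8500
Critical value for a one-sided test at α = 0.05: z_α = 1.645.
Power = Φ(δ − 1.645) = Φ(1.205) = 0.8859.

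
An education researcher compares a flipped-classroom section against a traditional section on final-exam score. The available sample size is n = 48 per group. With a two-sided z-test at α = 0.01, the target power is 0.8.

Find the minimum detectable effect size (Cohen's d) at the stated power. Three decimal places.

d ≈ 0.698

Required noncentrality: δ = z_{0.005} + z_{0.20} = 2.576 + 0.842 = 3.417.
(Lower-tail contribution to power is negligible for δ > 0.)
δ = d·√(n/2) ⇒ d = δ/√(n/2) = 3.417/√(48/2) = 0.6976.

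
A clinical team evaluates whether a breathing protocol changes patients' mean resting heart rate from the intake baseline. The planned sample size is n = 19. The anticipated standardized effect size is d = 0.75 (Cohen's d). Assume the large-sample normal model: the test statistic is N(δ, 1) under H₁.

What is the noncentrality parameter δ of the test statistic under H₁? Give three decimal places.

δ = d·√n = 0.75 × √19 = 3.2692

δ ≈ 3.269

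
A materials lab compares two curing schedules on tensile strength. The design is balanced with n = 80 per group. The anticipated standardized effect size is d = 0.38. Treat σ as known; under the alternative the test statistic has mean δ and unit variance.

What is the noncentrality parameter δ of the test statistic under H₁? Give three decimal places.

δ ≈ 2.403

The noncentrality parameter scales effect size by the design's sample-size factor: δ = d·√(n/2) = 0.38 × √(80/2) = 2.4033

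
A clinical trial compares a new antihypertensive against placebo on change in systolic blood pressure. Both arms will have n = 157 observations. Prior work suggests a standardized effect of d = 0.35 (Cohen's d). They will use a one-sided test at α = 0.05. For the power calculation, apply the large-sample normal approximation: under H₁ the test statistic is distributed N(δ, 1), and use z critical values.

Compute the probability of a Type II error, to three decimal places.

β ≈ 0.073

Noncentrality parameter: δ = d·√(n/2) = 0.35 × √(157/2) = 3.1010
Critical value for a one-sided test at α = 0.05: z_α = 1.645.
Power = Φ(δ − 1.645) = Φ(1.456) = 0.9273.
Type II error: β = 1 − power = 1 − 0.9273 = 0.0727.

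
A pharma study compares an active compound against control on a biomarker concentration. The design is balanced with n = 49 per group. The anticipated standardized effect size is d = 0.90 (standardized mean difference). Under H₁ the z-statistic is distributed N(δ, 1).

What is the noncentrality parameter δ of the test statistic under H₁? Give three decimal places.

δ ≈ 4.455

δ = d·√(n/2) = 0.90 × √(49/2) = 4.4548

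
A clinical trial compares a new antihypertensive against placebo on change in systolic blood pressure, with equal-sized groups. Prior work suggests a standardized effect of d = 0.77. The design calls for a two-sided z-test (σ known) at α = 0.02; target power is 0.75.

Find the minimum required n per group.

Set Φ(δ − 2.326) = 0.75; then δ − 2.326 = Φ⁻¹(0.75) = 0.674, giving δ = 3.001.
(The Φ(−δ − z_{α/2}) term is vanishingly small for δ > 0 and is dropped in the standard sample-size formula.)
δ = d·√(n/2) ⇒ n = 2(δ/d)² = 2 × (3.001 / 0.77)² = 30.38.
Rounding up, n = 31 per group.

n = 31 per group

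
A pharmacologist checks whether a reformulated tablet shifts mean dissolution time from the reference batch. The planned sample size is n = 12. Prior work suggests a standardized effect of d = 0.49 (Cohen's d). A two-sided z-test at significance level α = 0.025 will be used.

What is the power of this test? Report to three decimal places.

Power ≈ 0.293

Noncentrality parameter: δ = d·√n = 0.49 × √12 = 1.6974
Two-sided α = 0.025 → critical value z_{0.0125} = 2.241.
Power = Φ(δ − 2.241) + Φ(−δ − 2.241) = Φ(-0.544) + Φ(-3.939) = 0.2932 + 0.0000 = 0.2933.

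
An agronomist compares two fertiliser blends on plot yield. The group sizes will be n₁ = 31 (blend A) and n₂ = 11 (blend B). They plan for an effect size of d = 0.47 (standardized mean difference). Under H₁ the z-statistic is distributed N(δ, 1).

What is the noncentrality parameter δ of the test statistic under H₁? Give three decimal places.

δ ≈ 1.339

δ = d / √(1/n₁ + 1/n₂) = 0.47 / √(1/31 + 1/11) = 1.3392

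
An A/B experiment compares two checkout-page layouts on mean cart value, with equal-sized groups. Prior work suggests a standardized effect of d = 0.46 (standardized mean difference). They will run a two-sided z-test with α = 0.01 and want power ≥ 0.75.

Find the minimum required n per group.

Set Φ(δ − 2.576) = 0.75; then δ − 2.576 = Φ⁻¹(0.75) = 0.674, giving δ = 3.250.
(For δ > 0 the lower-tail rejection region contributes negligibly to power, so the one-term inversion is standard.)
δ = d·√(n/2) ⇒ n = 2(δ/d)² = 2 × (3.250 / 0.46)² = 99.85.
Round up to the next whole unit.

n = 100 per group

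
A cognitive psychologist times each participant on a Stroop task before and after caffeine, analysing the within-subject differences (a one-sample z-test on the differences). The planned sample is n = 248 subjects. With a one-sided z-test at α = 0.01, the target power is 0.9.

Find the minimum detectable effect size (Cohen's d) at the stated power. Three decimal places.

d ≈ 0.229

Need Φ(δ − 2.326) = 0.9, so δ = 2.326 + 1.282 = 3.608.
δ = d·√n ⇒ d = δ/√n = 3.608/√248 = 0.2291.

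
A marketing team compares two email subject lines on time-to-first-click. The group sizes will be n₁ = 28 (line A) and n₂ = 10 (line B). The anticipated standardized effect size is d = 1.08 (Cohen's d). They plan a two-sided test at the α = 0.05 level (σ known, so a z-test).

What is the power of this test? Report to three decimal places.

Noncentrality parameter: δ = d / √(1/n₁ + 1/n₂) = 1.08 / √(1/28 + 1/10) = 2.9316
Critical value for a two-sided test at α = 0.05: z_{α/2} = 1.960.
Power = Φ(δ − 1.960) + Φ(−δ − 1.960) = Φ(0.972) + Φ(-4.892) = 0.8344 + 0.0000 = 0.8344.

Power ≈ 0.834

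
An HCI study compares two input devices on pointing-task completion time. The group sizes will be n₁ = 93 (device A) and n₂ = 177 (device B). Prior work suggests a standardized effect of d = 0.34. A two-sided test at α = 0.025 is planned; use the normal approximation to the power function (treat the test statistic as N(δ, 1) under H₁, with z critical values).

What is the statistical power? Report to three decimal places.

Power ≈ 0.660

Noncentrality parameter: δ = d / √(1/n₁ + 1/n₂) = 0.34 / √(1/93 + 1/177) = 2.6548
Critical value for a two-sided test at α = 0.025: z_{α/2} = 2.241.
Power = Φ(δ − 2.241) + Φ(−δ − 2.241) = Φ(0.413) + Φ(-4.896) = 0.6603 + 0.0000 = 0.6603.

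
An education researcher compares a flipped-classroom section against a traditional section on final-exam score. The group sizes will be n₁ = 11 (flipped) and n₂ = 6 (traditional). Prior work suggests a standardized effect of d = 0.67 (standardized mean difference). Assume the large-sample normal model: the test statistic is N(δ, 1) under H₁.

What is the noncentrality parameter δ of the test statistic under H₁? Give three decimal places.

δ = d / √(1/n₁ + 1/n₂) = 0.67 / √(1/11 + 1/6) = 1.3201

δ ≈ 1.320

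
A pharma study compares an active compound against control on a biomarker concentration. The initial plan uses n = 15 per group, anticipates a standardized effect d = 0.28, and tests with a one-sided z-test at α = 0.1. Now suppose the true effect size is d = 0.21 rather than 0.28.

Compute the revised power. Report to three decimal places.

Power ≈ 0.240

With d = 0.21: δ = d·√(n/2) = 0.21 × √(15/2) = 0.5751. Critical value z_{0.1} = 1.282.
Revised power = Φ(δ − 1.282) = Φ(-0.706) = 0.2400.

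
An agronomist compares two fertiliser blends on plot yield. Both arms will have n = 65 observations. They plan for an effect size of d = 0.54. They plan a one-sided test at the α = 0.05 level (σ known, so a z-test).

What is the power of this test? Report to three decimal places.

Power ≈ 0.924

Noncentrality parameter: δ = d·√(n/2) = 0.54 × √(65/2) = 3.0785
Critical value for a one-sided test at α = 0.05: z_α = 1.645.
Power = P(Z > 1.645 − δ) = Φ(1.434) = 0.9242.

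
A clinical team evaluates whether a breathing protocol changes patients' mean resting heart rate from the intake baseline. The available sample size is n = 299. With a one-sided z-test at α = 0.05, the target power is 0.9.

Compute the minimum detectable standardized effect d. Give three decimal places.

Required noncentrality: δ = z_{0.05} + z_{0.10} = 1.645 + 1.282 = 2.926.
δ = d·√n ⇒ d = δ/√n = 2.926/√299 = 0.1692.

d ≈ 0.169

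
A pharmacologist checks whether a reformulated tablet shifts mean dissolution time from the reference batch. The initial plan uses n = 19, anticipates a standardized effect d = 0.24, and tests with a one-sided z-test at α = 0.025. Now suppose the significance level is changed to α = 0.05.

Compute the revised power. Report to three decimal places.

Power ≈ 0.275

δ = d·√n = 0.24 × √19 = 1.0461 (unchanged). New critical value: z_{0.05} = 1.645.
Revised power = P(Z > 1.645 − δ) = Φ(-0.599) = 0.2747.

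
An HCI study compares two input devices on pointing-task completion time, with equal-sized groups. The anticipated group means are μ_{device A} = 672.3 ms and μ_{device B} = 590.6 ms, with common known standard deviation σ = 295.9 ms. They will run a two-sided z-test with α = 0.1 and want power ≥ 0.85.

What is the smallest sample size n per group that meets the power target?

Standardized effect: d = |μ_{device A} − μ_{device B}| / σ = |672.3 − 590.6| / 295.9 = 0.2761
Set Φ(δ − 1.645) = 0.85; then δ − 1.645 = Φ⁻¹(0.85) = 1.036, giving δ = 2.681.
(For δ > 0 the lower-tail rejection region contributes negligibly to power, so the one-term inversion is standard.)
δ = d·√(n/2) ⇒ n = 2(δ/d)² = 2 × (2.681 / 0.2761)² = 188.61.
Round up to the next whole unit.

n = 189 per group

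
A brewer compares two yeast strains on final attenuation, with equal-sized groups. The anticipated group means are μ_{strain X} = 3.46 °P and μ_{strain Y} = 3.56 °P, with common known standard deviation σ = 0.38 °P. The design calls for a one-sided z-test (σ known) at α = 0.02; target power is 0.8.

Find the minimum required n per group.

n = 243 per group

Standardized effect: d = |μ_{strain X} − μ_{strain Y}| / σ = |3.46 − 3.56| / 0.38 = 0.2632
For power 0.8 need Φ(δ − z_{0.02}) = 0.8, so δ = z_{0.02} + z_{0.20} = 2.054 + 0.842 = 2.895.
δ = d·√(n/2) ⇒ n = 2(δ/d)² = 2 × (2.895 / 0.2632)² = 242.11.
Rounding up, n = 243 per group.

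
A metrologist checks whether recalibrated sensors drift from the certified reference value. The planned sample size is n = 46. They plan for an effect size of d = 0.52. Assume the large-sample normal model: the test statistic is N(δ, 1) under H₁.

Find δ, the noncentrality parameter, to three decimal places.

δ ≈ 3.527

δ = d·√n = 0.52 × √46 = 3.5268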